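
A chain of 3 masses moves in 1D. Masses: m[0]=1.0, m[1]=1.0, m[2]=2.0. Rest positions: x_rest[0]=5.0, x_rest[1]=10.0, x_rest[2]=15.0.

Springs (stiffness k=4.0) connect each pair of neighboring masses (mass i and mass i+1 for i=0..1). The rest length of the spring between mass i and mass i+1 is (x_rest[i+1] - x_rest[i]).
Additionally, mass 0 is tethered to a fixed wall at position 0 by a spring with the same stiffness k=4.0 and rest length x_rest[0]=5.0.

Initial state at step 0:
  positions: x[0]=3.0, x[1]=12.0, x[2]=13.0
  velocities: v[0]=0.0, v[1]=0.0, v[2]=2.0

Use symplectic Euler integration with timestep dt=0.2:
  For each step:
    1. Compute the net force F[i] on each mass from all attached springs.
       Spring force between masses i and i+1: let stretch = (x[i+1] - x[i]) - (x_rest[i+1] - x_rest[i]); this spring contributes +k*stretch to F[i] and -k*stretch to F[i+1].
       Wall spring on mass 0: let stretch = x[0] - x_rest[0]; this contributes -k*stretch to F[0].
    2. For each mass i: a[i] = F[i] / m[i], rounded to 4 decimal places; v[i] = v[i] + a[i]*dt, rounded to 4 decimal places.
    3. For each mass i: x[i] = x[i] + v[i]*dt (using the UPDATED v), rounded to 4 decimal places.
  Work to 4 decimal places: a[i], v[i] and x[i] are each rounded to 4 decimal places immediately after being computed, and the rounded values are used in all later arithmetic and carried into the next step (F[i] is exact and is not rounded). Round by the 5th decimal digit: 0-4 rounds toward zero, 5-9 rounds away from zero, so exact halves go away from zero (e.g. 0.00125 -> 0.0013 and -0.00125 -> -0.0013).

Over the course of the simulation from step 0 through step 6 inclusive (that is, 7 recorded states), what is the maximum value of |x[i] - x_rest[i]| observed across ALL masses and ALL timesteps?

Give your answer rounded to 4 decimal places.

Answer: 3.0324

Derivation:
Step 0: x=[3.0000 12.0000 13.0000] v=[0.0000 0.0000 2.0000]
Step 1: x=[3.9600 10.7200 13.7200] v=[4.8000 -6.4000 3.6000]
Step 2: x=[5.3680 8.8384 14.6000] v=[7.0400 -9.4080 4.4000]
Step 3: x=[6.4724 7.3234 15.4191] v=[5.5219 -7.5750 4.0954]
Step 4: x=[6.6774 6.9676 15.9905] v=[1.0248 -1.7792 2.8571]
Step 5: x=[5.8604 8.0090 16.2401] v=[-4.0850 5.2070 1.2479]
Step 6: x=[4.4495 10.0236 16.2312] v=[-7.0544 10.0730 -0.0445]
Max displacement = 3.0324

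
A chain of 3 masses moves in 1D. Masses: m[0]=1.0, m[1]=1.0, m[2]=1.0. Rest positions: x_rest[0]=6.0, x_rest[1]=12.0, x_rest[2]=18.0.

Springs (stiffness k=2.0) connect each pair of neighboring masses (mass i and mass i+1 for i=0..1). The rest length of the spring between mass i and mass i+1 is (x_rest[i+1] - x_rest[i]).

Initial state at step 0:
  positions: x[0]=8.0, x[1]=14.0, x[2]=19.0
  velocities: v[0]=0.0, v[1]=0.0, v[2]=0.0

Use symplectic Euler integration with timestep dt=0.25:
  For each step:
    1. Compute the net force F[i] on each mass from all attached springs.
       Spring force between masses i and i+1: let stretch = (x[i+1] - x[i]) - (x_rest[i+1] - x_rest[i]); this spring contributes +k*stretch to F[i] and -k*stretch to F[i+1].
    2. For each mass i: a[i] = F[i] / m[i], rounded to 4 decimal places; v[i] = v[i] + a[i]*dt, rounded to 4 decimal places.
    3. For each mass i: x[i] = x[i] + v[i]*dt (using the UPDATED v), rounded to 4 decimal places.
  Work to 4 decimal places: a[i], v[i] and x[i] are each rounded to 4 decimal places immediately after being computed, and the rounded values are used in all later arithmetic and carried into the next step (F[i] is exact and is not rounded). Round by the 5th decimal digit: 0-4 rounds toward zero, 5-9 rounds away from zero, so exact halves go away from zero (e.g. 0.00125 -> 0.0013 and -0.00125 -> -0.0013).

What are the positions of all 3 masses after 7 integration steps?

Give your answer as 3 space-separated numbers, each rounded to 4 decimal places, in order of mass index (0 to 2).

Answer: 7.2229 13.6511 20.1261

Derivation:
Step 0: x=[8.0000 14.0000 19.0000] v=[0.0000 0.0000 0.0000]
Step 1: x=[8.0000 13.8750 19.1250] v=[0.0000 -0.5000 0.5000]
Step 2: x=[7.9844 13.6719 19.3438] v=[-0.0625 -0.8125 0.8750]
Step 3: x=[7.9297 13.4668 19.6036] v=[-0.2188 -0.8203 1.0391]
Step 4: x=[7.8171 13.3367 19.8463] v=[-0.4503 -0.5205 0.9707]
Step 5: x=[7.6445 13.3303 20.0253] v=[-0.6905 -0.0255 0.7159]
Step 6: x=[7.4326 13.4501 20.1174] v=[-0.8476 0.4791 0.3684]
Step 7: x=[7.2229 13.6511 20.1261] v=[-0.8389 0.8040 0.0348]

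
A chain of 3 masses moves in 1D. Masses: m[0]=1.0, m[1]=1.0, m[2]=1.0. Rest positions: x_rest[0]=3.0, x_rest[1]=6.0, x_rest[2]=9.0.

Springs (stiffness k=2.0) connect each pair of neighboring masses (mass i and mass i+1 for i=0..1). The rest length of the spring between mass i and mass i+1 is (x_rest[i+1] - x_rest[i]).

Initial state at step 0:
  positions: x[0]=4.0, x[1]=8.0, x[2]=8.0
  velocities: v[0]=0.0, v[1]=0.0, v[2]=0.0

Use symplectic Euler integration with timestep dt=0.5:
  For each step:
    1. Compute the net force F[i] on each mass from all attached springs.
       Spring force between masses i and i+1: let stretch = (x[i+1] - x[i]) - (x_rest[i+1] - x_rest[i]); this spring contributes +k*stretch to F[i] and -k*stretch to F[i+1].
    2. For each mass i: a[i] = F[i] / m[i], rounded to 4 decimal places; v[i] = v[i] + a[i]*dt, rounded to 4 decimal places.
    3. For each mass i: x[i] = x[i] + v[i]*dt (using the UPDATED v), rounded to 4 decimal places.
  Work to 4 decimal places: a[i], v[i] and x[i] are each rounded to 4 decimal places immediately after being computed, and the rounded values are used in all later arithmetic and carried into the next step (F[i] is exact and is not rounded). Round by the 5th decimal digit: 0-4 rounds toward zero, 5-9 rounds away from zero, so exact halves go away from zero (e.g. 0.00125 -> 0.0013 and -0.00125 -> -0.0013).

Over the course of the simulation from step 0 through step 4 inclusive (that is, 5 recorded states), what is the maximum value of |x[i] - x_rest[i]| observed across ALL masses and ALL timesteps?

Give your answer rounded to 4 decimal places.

Answer: 2.2500

Derivation:
Step 0: x=[4.0000 8.0000 8.0000] v=[0.0000 0.0000 0.0000]
Step 1: x=[4.5000 6.0000 9.5000] v=[1.0000 -4.0000 3.0000]
Step 2: x=[4.2500 5.0000 10.7500] v=[-0.5000 -2.0000 2.5000]
Step 3: x=[2.8750 6.5000 10.6250] v=[-2.7500 3.0000 -0.2500]
Step 4: x=[1.8125 8.2500 9.9375] v=[-2.1250 3.5000 -1.3750]
Max displacement = 2.2500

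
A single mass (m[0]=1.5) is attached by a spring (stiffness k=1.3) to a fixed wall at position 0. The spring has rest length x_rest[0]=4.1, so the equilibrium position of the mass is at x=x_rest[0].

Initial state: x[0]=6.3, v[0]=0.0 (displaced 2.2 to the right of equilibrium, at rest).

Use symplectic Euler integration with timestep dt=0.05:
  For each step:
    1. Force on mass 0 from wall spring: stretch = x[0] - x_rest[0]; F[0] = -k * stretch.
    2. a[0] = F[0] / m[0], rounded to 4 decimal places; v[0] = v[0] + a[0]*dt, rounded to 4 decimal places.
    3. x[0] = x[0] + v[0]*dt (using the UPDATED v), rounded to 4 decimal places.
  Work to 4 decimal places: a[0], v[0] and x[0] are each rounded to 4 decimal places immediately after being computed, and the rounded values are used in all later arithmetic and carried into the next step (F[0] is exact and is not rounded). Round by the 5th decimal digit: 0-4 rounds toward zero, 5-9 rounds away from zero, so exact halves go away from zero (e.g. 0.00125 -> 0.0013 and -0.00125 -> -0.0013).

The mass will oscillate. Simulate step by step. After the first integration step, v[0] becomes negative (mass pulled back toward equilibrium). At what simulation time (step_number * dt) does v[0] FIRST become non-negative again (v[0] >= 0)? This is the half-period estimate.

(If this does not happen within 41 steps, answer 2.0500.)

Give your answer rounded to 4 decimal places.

Step 0: x=[6.3000] v=[0.0000]
Step 1: x=[6.2952] v=[-0.0953]
Step 2: x=[6.2857] v=[-0.1904]
Step 3: x=[6.2714] v=[-0.2851]
Step 4: x=[6.2524] v=[-0.3792]
Step 5: x=[6.2288] v=[-0.4725]
Step 6: x=[6.2006] v=[-0.5648]
Step 7: x=[6.1678] v=[-0.6558]
Step 8: x=[6.1305] v=[-0.7454]
Step 9: x=[6.0888] v=[-0.8334]
Step 10: x=[6.0428] v=[-0.9196]
Step 11: x=[5.9926] v=[-1.0038]
Step 12: x=[5.9383] v=[-1.0858]
Step 13: x=[5.8800] v=[-1.1655]
Step 14: x=[5.8179] v=[-1.2426]
Step 15: x=[5.7521] v=[-1.3170]
Step 16: x=[5.6827] v=[-1.3886]
Step 17: x=[5.6098] v=[-1.4572]
Step 18: x=[5.5337] v=[-1.5226]
Step 19: x=[5.4545] v=[-1.5847]
Step 20: x=[5.3723] v=[-1.6434]
Step 21: x=[5.2874] v=[-1.6985]
Step 22: x=[5.1999] v=[-1.7500]
Step 23: x=[5.1100] v=[-1.7977]
Step 24: x=[5.0179] v=[-1.8415]
Step 25: x=[4.9238] v=[-1.8813]
Step 26: x=[4.8280] v=[-1.9170]
Step 27: x=[4.7306] v=[-1.9485]
Step 28: x=[4.6318] v=[-1.9758]
Step 29: x=[4.5319] v=[-1.9988]
Step 30: x=[4.4310] v=[-2.0175]
Step 31: x=[4.3294] v=[-2.0318]
Step 32: x=[4.2273] v=[-2.0417]
Step 33: x=[4.1249] v=[-2.0472]
Step 34: x=[4.0225] v=[-2.0483]
Step 35: x=[3.9203] v=[-2.0449]
Step 36: x=[3.8184] v=[-2.0371]
Step 37: x=[3.7172] v=[-2.0249]
Step 38: x=[3.6168] v=[-2.0083]
Step 39: x=[3.5174] v=[-1.9874]
Step 40: x=[3.4193] v=[-1.9622]
Step 41: x=[3.3227] v=[-1.9327]
v[0] did not become non-negative within 41 steps; using fallback time=2.0500

Answer: 2.0500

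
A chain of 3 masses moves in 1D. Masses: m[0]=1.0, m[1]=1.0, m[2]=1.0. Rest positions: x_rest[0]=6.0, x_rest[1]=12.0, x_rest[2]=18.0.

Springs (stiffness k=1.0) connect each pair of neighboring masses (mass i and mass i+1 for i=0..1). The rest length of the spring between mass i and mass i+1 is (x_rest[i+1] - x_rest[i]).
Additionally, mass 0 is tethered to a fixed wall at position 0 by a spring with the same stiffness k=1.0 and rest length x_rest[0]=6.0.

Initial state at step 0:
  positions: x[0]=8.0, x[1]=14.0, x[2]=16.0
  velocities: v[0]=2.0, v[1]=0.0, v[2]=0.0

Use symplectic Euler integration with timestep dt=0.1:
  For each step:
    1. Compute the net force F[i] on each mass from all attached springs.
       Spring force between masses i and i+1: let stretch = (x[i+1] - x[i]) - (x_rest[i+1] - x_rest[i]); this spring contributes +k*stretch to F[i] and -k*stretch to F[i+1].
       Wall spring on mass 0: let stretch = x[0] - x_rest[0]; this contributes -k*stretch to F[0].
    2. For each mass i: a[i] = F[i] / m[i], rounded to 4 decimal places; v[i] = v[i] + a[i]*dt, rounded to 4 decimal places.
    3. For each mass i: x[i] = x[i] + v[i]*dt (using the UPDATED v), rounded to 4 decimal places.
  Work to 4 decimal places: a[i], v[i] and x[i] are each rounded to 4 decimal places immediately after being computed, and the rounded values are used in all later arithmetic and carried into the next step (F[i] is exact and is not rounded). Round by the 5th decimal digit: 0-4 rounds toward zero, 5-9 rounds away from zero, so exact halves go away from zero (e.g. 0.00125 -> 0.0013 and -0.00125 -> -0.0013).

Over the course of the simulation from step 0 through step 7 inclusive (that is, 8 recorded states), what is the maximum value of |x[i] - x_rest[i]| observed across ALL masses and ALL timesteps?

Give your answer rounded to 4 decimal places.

Answer: 2.6464

Derivation:
Step 0: x=[8.0000 14.0000 16.0000] v=[2.0000 0.0000 0.0000]
Step 1: x=[8.1800 13.9600 16.0400] v=[1.8000 -0.4000 0.4000]
Step 2: x=[8.3360 13.8830 16.1192] v=[1.5600 -0.7700 0.7920]
Step 3: x=[8.4641 13.7729 16.2360] v=[1.2811 -1.1011 1.1684]
Step 4: x=[8.5607 13.6343 16.3882] v=[0.9656 -1.3857 1.5221]
Step 5: x=[8.6224 13.4725 16.5729] v=[0.6169 -1.6177 1.8467]
Step 6: x=[8.6464 13.2932 16.7866] v=[0.2397 -1.7927 2.1367]
Step 7: x=[8.6304 13.1024 17.0253] v=[-0.1603 -1.9080 2.3874]
Max displacement = 2.6464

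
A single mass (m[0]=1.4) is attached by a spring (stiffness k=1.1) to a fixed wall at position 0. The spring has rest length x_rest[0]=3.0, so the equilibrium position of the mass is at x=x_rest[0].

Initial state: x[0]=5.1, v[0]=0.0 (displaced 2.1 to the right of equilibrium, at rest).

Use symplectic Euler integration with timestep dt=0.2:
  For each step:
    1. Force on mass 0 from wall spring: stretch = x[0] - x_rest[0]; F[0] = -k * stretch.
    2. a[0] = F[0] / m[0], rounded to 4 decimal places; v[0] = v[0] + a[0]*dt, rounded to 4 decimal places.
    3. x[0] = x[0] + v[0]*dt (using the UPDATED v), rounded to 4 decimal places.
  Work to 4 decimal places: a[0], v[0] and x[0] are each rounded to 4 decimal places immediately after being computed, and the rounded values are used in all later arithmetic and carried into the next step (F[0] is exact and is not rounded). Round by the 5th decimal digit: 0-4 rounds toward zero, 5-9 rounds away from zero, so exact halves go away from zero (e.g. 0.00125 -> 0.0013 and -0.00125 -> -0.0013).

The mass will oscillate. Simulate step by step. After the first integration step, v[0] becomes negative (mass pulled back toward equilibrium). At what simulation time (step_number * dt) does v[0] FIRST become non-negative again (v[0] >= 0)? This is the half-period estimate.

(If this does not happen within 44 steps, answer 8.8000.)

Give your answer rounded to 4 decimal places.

Answer: 3.6000

Derivation:
Step 0: x=[5.1000] v=[0.0000]
Step 1: x=[5.0340] v=[-0.3300]
Step 2: x=[4.9041] v=[-0.6496]
Step 3: x=[4.7143] v=[-0.9488]
Step 4: x=[4.4707] v=[-1.2182]
Step 5: x=[4.1808] v=[-1.4493]
Step 6: x=[3.8538] v=[-1.6349]
Step 7: x=[3.5000] v=[-1.7691]
Step 8: x=[3.1305] v=[-1.8477]
Step 9: x=[2.7569] v=[-1.8682]
Step 10: x=[2.3909] v=[-1.8300]
Step 11: x=[2.0440] v=[-1.7343]
Step 12: x=[1.7272] v=[-1.5841]
Step 13: x=[1.4504] v=[-1.3841]
Step 14: x=[1.2223] v=[-1.1406]
Step 15: x=[1.0501] v=[-0.8612]
Step 16: x=[0.9391] v=[-0.5548]
Step 17: x=[0.8929] v=[-0.2309]
Step 18: x=[0.9129] v=[0.1002]
First v>=0 after going negative at step 18, time=3.6000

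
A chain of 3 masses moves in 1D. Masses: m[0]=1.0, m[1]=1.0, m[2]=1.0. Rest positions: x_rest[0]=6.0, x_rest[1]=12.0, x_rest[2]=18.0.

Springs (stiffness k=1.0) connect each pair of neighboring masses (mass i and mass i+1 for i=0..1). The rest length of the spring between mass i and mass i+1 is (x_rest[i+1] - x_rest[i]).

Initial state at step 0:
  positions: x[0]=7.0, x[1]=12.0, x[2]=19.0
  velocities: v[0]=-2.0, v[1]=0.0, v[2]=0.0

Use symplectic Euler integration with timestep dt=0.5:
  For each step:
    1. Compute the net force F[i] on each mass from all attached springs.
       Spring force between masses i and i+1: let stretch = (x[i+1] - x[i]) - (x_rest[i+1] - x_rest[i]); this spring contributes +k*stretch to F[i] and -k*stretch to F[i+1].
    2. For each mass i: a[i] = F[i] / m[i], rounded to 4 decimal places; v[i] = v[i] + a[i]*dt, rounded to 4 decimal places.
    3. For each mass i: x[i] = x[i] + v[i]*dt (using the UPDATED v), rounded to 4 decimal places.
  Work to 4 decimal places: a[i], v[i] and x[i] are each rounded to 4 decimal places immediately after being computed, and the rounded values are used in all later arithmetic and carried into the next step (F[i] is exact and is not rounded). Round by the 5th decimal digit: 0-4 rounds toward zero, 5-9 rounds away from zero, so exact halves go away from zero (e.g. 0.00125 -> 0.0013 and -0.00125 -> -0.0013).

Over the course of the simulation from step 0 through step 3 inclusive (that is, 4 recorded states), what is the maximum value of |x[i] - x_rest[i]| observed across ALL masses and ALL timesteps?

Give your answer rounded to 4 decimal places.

Step 0: x=[7.0000 12.0000 19.0000] v=[-2.0000 0.0000 0.0000]
Step 1: x=[5.7500 12.5000 18.7500] v=[-2.5000 1.0000 -0.5000]
Step 2: x=[4.6875 12.8750 18.4375] v=[-2.1250 0.7500 -0.6250]
Step 3: x=[4.1719 12.5938 18.2344] v=[-1.0313 -0.5625 -0.4063]
Max displacement = 1.8281

Answer: 1.8281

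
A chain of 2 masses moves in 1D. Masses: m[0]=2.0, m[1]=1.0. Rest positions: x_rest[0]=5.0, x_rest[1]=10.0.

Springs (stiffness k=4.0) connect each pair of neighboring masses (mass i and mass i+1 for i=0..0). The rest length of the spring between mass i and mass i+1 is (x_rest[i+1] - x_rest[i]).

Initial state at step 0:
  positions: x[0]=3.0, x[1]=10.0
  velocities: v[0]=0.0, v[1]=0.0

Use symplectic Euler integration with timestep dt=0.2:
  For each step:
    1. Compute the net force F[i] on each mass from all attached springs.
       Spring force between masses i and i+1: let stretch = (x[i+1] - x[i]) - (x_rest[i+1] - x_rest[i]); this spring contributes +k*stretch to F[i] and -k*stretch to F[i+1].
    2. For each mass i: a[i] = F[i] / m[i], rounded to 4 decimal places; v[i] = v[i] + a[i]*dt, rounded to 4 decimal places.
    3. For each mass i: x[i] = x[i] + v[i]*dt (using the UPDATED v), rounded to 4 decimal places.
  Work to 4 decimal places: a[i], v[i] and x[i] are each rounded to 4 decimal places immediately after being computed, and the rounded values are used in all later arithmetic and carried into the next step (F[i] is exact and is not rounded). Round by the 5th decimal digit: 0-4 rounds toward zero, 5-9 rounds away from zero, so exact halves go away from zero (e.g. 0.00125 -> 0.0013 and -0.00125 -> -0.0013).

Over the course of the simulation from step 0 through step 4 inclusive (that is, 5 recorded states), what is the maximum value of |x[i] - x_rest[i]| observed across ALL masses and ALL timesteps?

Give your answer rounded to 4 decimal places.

Answer: 2.1726

Derivation:
Step 0: x=[3.0000 10.0000] v=[0.0000 0.0000]
Step 1: x=[3.1600 9.6800] v=[0.8000 -1.6000]
Step 2: x=[3.4416 9.1168] v=[1.4080 -2.8160]
Step 3: x=[3.7772 8.4456] v=[1.6781 -3.3562]
Step 4: x=[4.0863 7.8274] v=[1.5455 -3.0909]
Max displacement = 2.1726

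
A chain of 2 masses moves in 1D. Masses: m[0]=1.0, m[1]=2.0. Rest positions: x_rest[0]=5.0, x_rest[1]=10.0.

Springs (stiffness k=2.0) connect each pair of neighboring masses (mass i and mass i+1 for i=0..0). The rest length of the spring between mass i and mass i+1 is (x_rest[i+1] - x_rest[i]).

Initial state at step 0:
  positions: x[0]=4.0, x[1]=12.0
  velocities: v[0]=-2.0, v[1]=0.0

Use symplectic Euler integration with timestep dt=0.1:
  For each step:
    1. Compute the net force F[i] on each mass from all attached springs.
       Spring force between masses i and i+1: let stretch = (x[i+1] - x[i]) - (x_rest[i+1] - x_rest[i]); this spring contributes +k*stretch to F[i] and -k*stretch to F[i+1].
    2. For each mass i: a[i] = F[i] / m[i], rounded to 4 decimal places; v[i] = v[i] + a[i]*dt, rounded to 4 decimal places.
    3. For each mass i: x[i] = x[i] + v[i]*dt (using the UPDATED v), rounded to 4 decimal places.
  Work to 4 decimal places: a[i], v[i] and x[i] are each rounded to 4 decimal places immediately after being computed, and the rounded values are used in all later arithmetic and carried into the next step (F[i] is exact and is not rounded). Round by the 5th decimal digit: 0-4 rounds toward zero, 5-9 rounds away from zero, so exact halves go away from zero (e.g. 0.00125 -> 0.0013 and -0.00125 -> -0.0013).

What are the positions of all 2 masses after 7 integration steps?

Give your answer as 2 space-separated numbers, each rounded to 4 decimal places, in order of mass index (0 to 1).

Answer: 4.2735 11.1631

Derivation:
Step 0: x=[4.0000 12.0000] v=[-2.0000 0.0000]
Step 1: x=[3.8600 11.9700] v=[-1.4000 -0.3000]
Step 2: x=[3.7822 11.9089] v=[-0.7780 -0.6110]
Step 3: x=[3.7669 11.8165] v=[-0.1527 -0.9237]
Step 4: x=[3.8126 11.6936] v=[0.4572 -1.2287]
Step 5: x=[3.9159 11.5419] v=[1.0334 -1.5168]
Step 6: x=[4.0718 11.3640] v=[1.5586 -1.7794]
Step 7: x=[4.2735 11.1631] v=[2.0170 -2.0086]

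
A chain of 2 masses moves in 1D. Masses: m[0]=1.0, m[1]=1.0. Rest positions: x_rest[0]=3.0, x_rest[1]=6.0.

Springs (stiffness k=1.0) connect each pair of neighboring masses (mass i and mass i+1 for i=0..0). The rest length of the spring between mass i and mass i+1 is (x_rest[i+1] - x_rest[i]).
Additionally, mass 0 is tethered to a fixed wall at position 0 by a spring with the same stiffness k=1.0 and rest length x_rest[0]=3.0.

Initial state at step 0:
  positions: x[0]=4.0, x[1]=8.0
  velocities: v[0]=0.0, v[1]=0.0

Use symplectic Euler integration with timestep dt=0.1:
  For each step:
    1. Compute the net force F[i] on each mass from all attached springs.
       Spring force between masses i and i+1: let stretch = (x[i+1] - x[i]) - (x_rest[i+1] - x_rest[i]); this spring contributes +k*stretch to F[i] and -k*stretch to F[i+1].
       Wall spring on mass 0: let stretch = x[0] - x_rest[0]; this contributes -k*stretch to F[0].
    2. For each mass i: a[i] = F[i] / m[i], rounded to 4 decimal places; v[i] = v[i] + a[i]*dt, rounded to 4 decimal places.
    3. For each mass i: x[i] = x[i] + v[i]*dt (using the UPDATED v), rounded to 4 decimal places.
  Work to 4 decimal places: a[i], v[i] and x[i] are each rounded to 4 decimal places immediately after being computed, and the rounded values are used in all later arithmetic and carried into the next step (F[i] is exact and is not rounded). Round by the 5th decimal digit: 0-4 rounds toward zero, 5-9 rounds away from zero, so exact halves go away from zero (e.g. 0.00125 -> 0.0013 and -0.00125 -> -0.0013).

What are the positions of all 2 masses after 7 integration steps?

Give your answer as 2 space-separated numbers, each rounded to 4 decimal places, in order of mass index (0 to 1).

Answer: 3.9881 7.7323

Derivation:
Step 0: x=[4.0000 8.0000] v=[0.0000 0.0000]
Step 1: x=[4.0000 7.9900] v=[0.0000 -0.1000]
Step 2: x=[3.9999 7.9701] v=[-0.0010 -0.1990]
Step 3: x=[3.9995 7.9405] v=[-0.0040 -0.2960]
Step 4: x=[3.9985 7.9015] v=[-0.0099 -0.3901]
Step 5: x=[3.9966 7.8535] v=[-0.0195 -0.4804]
Step 6: x=[3.9933 7.7969] v=[-0.0335 -0.5661]
Step 7: x=[3.9881 7.7323] v=[-0.0525 -0.6465]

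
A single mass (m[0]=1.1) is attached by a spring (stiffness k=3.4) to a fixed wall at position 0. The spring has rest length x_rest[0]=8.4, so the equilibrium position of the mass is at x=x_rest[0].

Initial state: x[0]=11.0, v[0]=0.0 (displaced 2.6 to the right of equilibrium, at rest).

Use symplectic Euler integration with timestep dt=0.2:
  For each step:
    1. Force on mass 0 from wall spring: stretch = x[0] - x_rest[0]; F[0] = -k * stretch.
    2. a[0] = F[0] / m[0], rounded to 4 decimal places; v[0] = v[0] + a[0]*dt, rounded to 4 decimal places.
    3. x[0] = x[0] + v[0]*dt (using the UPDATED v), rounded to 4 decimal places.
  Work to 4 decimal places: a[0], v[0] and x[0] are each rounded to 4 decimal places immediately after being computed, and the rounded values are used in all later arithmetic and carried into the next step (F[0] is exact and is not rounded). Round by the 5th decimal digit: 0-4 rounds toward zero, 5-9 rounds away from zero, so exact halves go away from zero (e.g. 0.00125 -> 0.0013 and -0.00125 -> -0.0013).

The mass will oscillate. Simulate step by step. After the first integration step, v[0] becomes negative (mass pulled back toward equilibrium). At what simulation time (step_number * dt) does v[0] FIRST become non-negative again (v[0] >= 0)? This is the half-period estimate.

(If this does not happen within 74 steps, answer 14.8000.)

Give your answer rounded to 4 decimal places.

Answer: 1.8000

Derivation:
Step 0: x=[11.0000] v=[0.0000]
Step 1: x=[10.6785] v=[-1.6073]
Step 2: x=[10.0753] v=[-3.0158]
Step 3: x=[9.2650] v=[-4.0514]
Step 4: x=[8.3478] v=[-4.5861]
Step 5: x=[7.4370] v=[-4.5538]
Step 6: x=[6.6453] v=[-3.9585]
Step 7: x=[6.0705] v=[-2.8738]
Step 8: x=[5.7838] v=[-1.4337]
Step 9: x=[5.8205] v=[0.1836]
First v>=0 after going negative at step 9, time=1.8000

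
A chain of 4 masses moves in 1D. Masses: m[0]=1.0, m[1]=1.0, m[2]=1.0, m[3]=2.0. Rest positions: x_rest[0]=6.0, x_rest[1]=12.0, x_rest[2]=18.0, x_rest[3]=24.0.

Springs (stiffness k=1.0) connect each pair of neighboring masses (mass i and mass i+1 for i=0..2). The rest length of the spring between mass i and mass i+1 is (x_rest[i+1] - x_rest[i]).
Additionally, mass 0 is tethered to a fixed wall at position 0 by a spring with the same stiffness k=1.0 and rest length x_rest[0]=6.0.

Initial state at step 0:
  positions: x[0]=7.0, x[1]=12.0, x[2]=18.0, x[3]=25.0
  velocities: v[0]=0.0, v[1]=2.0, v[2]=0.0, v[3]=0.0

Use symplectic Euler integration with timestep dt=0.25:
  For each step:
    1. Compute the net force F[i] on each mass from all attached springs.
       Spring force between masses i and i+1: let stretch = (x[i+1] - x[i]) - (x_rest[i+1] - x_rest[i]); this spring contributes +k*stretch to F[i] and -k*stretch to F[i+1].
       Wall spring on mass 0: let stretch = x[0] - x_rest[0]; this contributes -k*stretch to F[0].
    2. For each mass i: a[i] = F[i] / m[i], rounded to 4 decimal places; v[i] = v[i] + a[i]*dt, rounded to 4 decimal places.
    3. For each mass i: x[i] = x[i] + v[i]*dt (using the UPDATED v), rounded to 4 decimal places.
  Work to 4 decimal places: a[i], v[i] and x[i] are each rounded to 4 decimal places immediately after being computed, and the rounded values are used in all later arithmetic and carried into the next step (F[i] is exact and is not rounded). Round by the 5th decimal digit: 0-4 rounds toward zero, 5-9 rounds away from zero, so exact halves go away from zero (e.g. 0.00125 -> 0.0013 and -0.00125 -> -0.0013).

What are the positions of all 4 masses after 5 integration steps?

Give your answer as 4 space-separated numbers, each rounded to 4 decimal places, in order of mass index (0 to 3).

Step 0: x=[7.0000 12.0000 18.0000 25.0000] v=[0.0000 2.0000 0.0000 0.0000]
Step 1: x=[6.8750 12.5625 18.0625 24.9688] v=[-0.5000 2.2500 0.2500 -0.1250]
Step 2: x=[6.6758 13.1133 18.2129 24.9092] v=[-0.7969 2.2031 0.6016 -0.2383]
Step 3: x=[6.4617 13.5805 18.4631 24.8279] v=[-0.8565 1.8686 1.0008 -0.3254]
Step 4: x=[6.2887 13.9079 18.8060 24.7352] v=[-0.6922 1.3096 1.3714 -0.3710]
Step 5: x=[6.1988 14.0652 19.2133 24.6447] v=[-0.3596 0.6293 1.6292 -0.3622]

Answer: 6.1988 14.0652 19.2133 24.6447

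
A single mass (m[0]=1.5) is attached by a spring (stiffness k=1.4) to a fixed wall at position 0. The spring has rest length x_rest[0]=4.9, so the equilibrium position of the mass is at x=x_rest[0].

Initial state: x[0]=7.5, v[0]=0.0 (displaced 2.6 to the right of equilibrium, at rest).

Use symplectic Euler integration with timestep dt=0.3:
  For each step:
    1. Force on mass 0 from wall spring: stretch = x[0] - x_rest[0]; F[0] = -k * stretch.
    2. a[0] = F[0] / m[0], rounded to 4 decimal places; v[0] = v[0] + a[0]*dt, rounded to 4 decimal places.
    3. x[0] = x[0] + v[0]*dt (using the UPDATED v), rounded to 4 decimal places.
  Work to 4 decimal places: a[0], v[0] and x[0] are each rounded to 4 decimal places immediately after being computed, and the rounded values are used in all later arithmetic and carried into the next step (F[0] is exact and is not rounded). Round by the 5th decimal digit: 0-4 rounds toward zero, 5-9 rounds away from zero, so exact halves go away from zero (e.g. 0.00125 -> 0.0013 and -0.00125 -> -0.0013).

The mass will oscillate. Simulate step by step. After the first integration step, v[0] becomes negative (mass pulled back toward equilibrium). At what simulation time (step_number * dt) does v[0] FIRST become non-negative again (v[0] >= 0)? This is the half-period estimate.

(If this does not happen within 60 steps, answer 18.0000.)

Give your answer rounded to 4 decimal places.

Answer: 3.3000

Derivation:
Step 0: x=[7.5000] v=[0.0000]
Step 1: x=[7.2816] v=[-0.7280]
Step 2: x=[6.8632] v=[-1.3948]
Step 3: x=[6.2799] v=[-1.9445]
Step 4: x=[5.5806] v=[-2.3309]
Step 5: x=[4.8242] v=[-2.5215]
Step 6: x=[4.0741] v=[-2.5003]
Step 7: x=[3.3934] v=[-2.2691]
Step 8: x=[2.8392] v=[-1.8472]
Step 9: x=[2.4581] v=[-1.2702]
Step 10: x=[2.2822] v=[-0.5865]
Step 11: x=[2.3262] v=[0.1465]
First v>=0 after going negative at step 11, time=3.3000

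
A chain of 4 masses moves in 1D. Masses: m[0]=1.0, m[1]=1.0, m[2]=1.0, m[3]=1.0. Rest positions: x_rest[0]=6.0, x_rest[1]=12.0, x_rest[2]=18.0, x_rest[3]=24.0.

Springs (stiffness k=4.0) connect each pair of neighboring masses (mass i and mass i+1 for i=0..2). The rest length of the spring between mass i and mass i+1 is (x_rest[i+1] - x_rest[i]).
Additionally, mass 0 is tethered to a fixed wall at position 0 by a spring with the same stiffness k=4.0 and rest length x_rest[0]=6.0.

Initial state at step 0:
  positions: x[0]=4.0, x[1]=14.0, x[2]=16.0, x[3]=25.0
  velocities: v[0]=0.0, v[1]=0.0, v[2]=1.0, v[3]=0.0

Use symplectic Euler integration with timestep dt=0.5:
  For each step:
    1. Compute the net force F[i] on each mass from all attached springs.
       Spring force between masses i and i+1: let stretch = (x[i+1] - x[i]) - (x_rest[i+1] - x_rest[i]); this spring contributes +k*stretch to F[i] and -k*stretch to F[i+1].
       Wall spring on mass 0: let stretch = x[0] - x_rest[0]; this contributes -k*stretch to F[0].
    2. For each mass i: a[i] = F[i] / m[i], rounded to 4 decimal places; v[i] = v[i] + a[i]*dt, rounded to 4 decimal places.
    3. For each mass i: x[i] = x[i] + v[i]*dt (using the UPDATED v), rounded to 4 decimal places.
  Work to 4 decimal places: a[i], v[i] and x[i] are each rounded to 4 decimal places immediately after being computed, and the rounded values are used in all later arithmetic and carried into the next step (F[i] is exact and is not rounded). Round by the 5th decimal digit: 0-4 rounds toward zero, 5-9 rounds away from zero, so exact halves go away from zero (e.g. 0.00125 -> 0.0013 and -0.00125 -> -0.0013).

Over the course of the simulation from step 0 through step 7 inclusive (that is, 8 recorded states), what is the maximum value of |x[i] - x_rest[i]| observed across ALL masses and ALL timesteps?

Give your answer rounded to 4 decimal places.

Answer: 7.5000

Derivation:
Step 0: x=[4.0000 14.0000 16.0000 25.0000] v=[0.0000 0.0000 1.0000 0.0000]
Step 1: x=[10.0000 6.0000 23.5000 22.0000] v=[12.0000 -16.0000 15.0000 -6.0000]
Step 2: x=[2.0000 19.5000 12.0000 26.5000] v=[-16.0000 27.0000 -23.0000 9.0000]
Step 3: x=[9.5000 8.0000 22.5000 22.5000] v=[15.0000 -23.0000 21.0000 -8.0000]
Step 4: x=[6.0000 12.5000 18.5000 24.5000] v=[-7.0000 9.0000 -8.0000 4.0000]
Step 5: x=[3.0000 16.5000 14.5000 26.5000] v=[-6.0000 8.0000 -8.0000 4.0000]
Step 6: x=[10.5000 5.0000 24.5000 22.5000] v=[15.0000 -23.0000 20.0000 -8.0000]
Step 7: x=[2.0000 18.5000 13.0000 26.5000] v=[-17.0000 27.0000 -23.0000 8.0000]
Max displacement = 7.5000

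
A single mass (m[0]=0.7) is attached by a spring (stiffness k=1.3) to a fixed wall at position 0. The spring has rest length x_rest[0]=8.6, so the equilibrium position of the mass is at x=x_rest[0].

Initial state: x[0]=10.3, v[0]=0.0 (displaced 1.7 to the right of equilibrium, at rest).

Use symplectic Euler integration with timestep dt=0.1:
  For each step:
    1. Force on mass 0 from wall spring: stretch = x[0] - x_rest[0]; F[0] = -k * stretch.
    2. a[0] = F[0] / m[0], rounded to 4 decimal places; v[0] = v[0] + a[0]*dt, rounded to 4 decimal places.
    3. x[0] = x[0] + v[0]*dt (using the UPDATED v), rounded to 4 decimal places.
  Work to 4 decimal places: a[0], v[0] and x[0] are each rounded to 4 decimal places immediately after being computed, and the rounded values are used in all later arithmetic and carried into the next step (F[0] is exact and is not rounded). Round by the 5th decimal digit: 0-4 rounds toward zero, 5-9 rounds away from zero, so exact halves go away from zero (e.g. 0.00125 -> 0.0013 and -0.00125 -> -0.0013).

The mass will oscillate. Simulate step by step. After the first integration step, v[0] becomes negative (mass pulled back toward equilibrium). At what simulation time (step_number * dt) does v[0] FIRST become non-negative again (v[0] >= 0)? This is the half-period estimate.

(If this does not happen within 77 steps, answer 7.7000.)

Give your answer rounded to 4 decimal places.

Answer: 2.4000

Derivation:
Step 0: x=[10.3000] v=[0.0000]
Step 1: x=[10.2684] v=[-0.3157]
Step 2: x=[10.2058] v=[-0.6256]
Step 3: x=[10.1134] v=[-0.9238]
Step 4: x=[9.9929] v=[-1.2049]
Step 5: x=[9.8465] v=[-1.4636]
Step 6: x=[9.6770] v=[-1.6951]
Step 7: x=[9.4875] v=[-1.8951]
Step 8: x=[9.2815] v=[-2.0599]
Step 9: x=[9.0629] v=[-2.1865]
Step 10: x=[8.8357] v=[-2.2725]
Step 11: x=[8.6041] v=[-2.3163]
Step 12: x=[8.3724] v=[-2.3171]
Step 13: x=[8.1449] v=[-2.2748]
Step 14: x=[7.9259] v=[-2.1903]
Step 15: x=[7.7194] v=[-2.0651]
Step 16: x=[7.5292] v=[-1.9016]
Step 17: x=[7.3589] v=[-1.7027]
Step 18: x=[7.2117] v=[-1.4722]
Step 19: x=[7.0903] v=[-1.2144]
Step 20: x=[6.9969] v=[-0.9340]
Step 21: x=[6.9333] v=[-0.6363]
Step 22: x=[6.9006] v=[-0.3268]
Step 23: x=[6.8995] v=[-0.0112]
Step 24: x=[6.9300] v=[0.3046]
First v>=0 after going negative at step 24, time=2.4000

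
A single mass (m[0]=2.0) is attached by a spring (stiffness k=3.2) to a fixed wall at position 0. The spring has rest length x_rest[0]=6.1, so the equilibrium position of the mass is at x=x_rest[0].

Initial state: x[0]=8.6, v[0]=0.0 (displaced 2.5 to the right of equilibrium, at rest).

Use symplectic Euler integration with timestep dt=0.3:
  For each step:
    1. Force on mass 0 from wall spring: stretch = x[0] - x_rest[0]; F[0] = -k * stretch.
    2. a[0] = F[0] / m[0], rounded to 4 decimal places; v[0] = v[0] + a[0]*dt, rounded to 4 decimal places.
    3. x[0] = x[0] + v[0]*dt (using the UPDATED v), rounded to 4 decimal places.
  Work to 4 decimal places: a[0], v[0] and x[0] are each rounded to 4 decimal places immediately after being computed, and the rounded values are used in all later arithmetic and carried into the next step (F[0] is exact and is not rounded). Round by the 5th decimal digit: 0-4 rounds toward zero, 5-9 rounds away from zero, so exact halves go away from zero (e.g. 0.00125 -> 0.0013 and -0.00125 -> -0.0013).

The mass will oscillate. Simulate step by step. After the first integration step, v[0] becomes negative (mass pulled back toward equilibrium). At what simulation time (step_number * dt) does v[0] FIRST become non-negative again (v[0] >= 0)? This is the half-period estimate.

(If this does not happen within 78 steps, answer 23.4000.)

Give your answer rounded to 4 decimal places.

Answer: 2.7000

Derivation:
Step 0: x=[8.6000] v=[0.0000]
Step 1: x=[8.2400] v=[-1.2000]
Step 2: x=[7.5718] v=[-2.2272]
Step 3: x=[6.6917] v=[-2.9337]
Step 4: x=[5.7264] v=[-3.2177]
Step 5: x=[4.8149] v=[-3.0384]
Step 6: x=[4.0885] v=[-2.4215]
Step 7: x=[3.6517] v=[-1.4560]
Step 8: x=[3.5675] v=[-0.2808]
Step 9: x=[3.8479] v=[0.9348]
First v>=0 after going negative at step 9, time=2.7000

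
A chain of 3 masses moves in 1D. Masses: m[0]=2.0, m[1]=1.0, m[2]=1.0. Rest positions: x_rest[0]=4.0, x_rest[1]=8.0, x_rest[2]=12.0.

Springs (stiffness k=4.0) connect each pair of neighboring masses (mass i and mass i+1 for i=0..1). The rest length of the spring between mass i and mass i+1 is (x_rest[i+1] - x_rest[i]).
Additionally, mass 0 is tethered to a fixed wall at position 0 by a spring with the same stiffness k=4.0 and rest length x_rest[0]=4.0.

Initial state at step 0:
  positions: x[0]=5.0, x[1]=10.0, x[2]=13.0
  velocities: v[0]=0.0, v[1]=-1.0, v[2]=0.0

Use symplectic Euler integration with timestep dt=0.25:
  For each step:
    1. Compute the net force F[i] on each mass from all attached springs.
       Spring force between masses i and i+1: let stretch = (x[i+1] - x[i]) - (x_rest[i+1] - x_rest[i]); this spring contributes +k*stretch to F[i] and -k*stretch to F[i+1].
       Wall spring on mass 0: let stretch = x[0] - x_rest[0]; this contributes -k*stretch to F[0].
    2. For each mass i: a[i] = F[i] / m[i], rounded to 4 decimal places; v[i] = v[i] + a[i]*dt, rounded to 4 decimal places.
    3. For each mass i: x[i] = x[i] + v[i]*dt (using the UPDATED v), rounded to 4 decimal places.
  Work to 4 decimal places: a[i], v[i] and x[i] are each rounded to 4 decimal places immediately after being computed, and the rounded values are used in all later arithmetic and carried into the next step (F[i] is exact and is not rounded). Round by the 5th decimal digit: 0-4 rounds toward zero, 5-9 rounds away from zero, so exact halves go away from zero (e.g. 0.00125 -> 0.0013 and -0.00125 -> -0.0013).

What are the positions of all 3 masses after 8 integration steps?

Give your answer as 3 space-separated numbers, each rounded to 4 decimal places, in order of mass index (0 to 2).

Step 0: x=[5.0000 10.0000 13.0000] v=[0.0000 -1.0000 0.0000]
Step 1: x=[5.0000 9.2500 13.2500] v=[0.0000 -3.0000 1.0000]
Step 2: x=[4.9063 8.4375 13.5000] v=[-0.3750 -3.2500 1.0000]
Step 3: x=[4.6407 8.0078 13.4844] v=[-1.0626 -1.7187 -0.0625]
Step 4: x=[4.2159 8.1055 13.0996] v=[-1.6994 0.3908 -1.5391]
Step 5: x=[3.7503 8.4793 12.4663] v=[-1.8626 1.4953 -2.5332]
Step 6: x=[3.4070 8.6676 11.8363] v=[-1.3733 0.7533 -2.5202]
Step 7: x=[3.2954 8.3330 11.4141] v=[-0.4465 -1.3386 -1.6889]
Step 8: x=[3.4016 7.5092 11.2216] v=[0.4246 -3.2951 -0.7700]

Answer: 3.4016 7.5092 11.2216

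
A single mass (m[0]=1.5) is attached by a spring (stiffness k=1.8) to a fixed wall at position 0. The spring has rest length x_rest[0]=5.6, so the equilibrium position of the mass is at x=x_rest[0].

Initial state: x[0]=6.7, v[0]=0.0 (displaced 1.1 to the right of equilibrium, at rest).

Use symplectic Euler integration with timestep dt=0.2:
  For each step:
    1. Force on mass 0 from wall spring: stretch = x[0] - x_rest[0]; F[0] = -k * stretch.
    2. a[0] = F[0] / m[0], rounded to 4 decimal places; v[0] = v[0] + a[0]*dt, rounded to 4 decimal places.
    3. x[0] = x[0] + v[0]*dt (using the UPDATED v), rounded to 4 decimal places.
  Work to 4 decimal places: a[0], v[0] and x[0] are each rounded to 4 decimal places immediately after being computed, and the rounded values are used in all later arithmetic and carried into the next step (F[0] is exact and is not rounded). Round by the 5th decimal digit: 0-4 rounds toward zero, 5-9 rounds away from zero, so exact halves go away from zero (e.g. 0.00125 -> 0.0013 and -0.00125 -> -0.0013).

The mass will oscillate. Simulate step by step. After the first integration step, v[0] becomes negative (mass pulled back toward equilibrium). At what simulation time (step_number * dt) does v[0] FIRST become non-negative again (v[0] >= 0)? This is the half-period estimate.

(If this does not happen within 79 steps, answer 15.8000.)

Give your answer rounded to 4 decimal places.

Step 0: x=[6.7000] v=[0.0000]
Step 1: x=[6.6472] v=[-0.2640]
Step 2: x=[6.5441] v=[-0.5153]
Step 3: x=[6.3957] v=[-0.7419]
Step 4: x=[6.2091] v=[-0.9329]
Step 5: x=[5.9933] v=[-1.0791]
Step 6: x=[5.7586] v=[-1.1735]
Step 7: x=[5.5163] v=[-1.2116]
Step 8: x=[5.2780] v=[-1.1915]
Step 9: x=[5.0552] v=[-1.1142]
Step 10: x=[4.8585] v=[-0.9834]
Step 11: x=[4.6974] v=[-0.8054]
Step 12: x=[4.5796] v=[-0.5888]
Step 13: x=[4.5108] v=[-0.3439]
Step 14: x=[4.4943] v=[-0.0825]
Step 15: x=[4.5309] v=[0.1829]
First v>=0 after going negative at step 15, time=3.0000

Answer: 3.0000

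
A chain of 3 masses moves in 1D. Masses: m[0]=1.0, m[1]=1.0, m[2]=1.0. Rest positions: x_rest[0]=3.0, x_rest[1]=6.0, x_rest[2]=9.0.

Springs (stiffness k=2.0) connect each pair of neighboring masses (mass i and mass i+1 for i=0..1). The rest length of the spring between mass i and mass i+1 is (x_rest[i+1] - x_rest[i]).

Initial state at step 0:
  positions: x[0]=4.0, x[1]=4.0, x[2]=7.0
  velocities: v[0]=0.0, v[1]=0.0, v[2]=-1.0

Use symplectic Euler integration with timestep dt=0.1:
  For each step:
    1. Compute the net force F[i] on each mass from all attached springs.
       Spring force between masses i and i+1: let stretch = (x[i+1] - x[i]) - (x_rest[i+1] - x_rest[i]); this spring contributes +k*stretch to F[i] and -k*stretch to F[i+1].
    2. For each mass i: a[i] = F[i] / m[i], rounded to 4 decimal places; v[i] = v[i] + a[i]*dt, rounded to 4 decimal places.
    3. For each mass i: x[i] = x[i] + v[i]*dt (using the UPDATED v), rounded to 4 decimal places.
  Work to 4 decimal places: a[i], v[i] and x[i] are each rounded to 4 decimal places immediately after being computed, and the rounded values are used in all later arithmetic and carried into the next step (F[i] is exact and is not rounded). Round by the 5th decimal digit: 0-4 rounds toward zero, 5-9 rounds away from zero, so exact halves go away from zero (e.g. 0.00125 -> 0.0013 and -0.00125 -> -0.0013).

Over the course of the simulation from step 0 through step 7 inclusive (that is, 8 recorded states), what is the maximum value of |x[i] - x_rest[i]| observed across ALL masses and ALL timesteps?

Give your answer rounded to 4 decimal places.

Step 0: x=[4.0000 4.0000 7.0000] v=[0.0000 0.0000 -1.0000]
Step 1: x=[3.9400 4.0600 6.9000] v=[-0.6000 0.6000 -1.0000]
Step 2: x=[3.8224 4.1744 6.8032] v=[-1.1760 1.1440 -0.9680]
Step 3: x=[3.6518 4.3343 6.7138] v=[-1.7056 1.5994 -0.8938]
Step 4: x=[3.4349 4.5282 6.6368] v=[-2.1691 1.9388 -0.7697]
Step 5: x=[3.1799 4.7424 6.5777] v=[-2.5504 2.1419 -0.5914]
Step 6: x=[2.8961 4.9621 6.5419] v=[-2.8379 2.1965 -0.3585]
Step 7: x=[2.5936 5.1720 6.5345] v=[-3.0247 2.0993 -0.0745]
Max displacement = 2.4655

Answer: 2.4655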